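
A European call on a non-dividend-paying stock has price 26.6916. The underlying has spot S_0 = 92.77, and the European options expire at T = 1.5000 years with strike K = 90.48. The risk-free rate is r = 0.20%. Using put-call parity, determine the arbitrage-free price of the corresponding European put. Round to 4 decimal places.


Put-call parity: C - P = S_0 * exp(-qT) - K * exp(-rT).
S_0 * exp(-qT) = 92.7700 * 1.00000000 = 92.77000000
K * exp(-rT) = 90.4800 * 0.99700450 = 90.20896675
P = C - S*exp(-qT) + K*exp(-rT)
P = 26.6916 - 92.77000000 + 90.20896675 = 24.1306

Answer: Put price = 24.1306


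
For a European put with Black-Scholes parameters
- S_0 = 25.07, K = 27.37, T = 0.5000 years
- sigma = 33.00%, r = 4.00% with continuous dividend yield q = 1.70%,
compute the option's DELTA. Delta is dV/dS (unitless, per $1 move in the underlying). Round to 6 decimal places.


Answer: Delta = -0.578310

Derivation:
d1 = -0.2102061793; d2 = -0.4435514170
phi(d1) = 0.3902249731; exp(-qT) = 0.9915360229; exp(-rT) = 0.9801986733
N(-d1) = 0.5832466215
Delta = -exp(-qT) * N(-d1) = -0.9915360229 * 0.5832466215 = -0.578310


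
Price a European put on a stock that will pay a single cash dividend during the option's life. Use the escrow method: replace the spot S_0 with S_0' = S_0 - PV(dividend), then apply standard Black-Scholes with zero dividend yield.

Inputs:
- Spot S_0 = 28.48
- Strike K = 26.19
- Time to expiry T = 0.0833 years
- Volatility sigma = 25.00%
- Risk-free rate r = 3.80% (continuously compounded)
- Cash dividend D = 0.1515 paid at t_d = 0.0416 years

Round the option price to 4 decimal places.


Answer: Price = 0.1263

Derivation:
PV(D) = D * exp(-r * t_d) = 0.1515 * 0.99842045 = 0.15126070
S_0' = S_0 - PV(D) = 28.4800 - 0.15126070 = 28.32873930
d1 = (ln(S_0'/K) + (r + sigma^2/2)*T) / (sigma*sqrt(T)) = 1.16788081
d2 = d1 - sigma*sqrt(T) = 1.09572646
exp(-rT) = 0.99683960
N(-d1) = 0.12142742; N(-d2) = 0.13659925
P = K * exp(-rT) * N(-d2) - S_0' * N(-d1) = 26.1900 * 0.99683960 * 0.13659925 - 28.32873930 * 0.12142742 = 0.1263


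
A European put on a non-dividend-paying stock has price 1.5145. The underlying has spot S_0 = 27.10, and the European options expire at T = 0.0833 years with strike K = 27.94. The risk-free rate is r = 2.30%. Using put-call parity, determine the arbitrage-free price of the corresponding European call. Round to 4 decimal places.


Answer: Call price = 0.7280

Derivation:
Put-call parity: C - P = S_0 * exp(-qT) - K * exp(-rT).
S_0 * exp(-qT) = 27.1000 * 1.00000000 = 27.10000000
K * exp(-rT) = 27.9400 * 0.99808593 = 27.88652100
C = P + S*exp(-qT) - K*exp(-rT)
C = 1.5145 + 27.10000000 - 27.88652100 = 0.7280


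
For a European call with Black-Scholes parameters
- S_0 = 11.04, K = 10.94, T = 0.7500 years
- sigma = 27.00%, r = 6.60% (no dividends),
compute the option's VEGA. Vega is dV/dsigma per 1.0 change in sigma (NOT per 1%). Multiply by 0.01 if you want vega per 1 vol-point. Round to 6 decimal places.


Answer: Vega = 3.565160

Derivation:
d1 = 0.3675229792; d2 = 0.1336961202
phi(d1) = 0.3728887716; exp(-qT) = 1.0000000000; exp(-rT) = 0.9517051581
Vega = S * exp(-qT) * phi(d1) * sqrt(T) = 11.0400 * 1.0000000000 * 0.3728887716 * 0.8660254038 = 3.565160


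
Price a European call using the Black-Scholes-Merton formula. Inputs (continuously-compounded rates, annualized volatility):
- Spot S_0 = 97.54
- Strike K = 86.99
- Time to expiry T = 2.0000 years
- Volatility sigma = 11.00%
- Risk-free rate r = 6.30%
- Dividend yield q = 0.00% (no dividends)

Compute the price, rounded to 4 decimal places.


Answer: Price = 21.2025

Derivation:
d1 = (ln(S/K) + (r - q + 0.5*sigma^2) * T) / (sigma * sqrt(T)) = 1.62357747
d2 = d1 - sigma * sqrt(T) = 1.46801398
exp(-rT) = 0.88161485; exp(-qT) = 1.00000000
C = S_0 * exp(-qT) * N(d1) - K * exp(-rT) * N(d2)
N(d1) = 0.94776699; N(d2) = 0.92894979
C = 97.5400 * 1.00000000 * 0.94776699 - 86.9900 * 0.88161485 * 0.92894979 = 21.2025


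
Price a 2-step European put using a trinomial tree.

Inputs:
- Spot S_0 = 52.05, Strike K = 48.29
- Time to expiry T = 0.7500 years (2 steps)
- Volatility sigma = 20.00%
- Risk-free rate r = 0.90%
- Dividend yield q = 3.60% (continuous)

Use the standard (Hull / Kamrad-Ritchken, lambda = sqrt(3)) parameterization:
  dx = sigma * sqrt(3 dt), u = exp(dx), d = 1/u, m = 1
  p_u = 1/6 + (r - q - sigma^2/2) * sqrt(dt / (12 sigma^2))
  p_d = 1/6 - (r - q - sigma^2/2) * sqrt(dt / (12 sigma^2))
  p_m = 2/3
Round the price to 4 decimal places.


dt = T/N = 0.375000; dx = sigma*sqrt(3*dt) = 0.212132
u = exp(dx) = 1.236311; d = 1/u = 0.808858
p_u = 0.125124, p_m = 0.666667, p_d = 0.208209
Discount per step: exp(-r*dt) = 0.996631
Stock lattice S(k, j) with j the centered position index:
  k=0: S(0,+0) = 52.0500
  k=1: S(1,-1) = 42.1011; S(1,+0) = 52.0500; S(1,+1) = 64.3500
  k=2: S(2,-2) = 34.0538; S(2,-1) = 42.1011; S(2,+0) = 52.0500; S(2,+1) = 64.3500; S(2,+2) = 79.5566
Terminal payoffs V(N, j) = max(K - S_T, 0):
  V(2,-2) = 14.236231; V(2,-1) = 6.188947; V(2,+0) = 0.000000; V(2,+1) = 0.000000; V(2,+2) = 0.000000
Backward induction: V(k, j) = exp(-r*dt) * [p_u * V(k+1, j+1) + p_m * V(k+1, j) + p_d * V(k+1, j-1)]
  V(1,-1) = exp(-r*dt) * [p_u*0.000000 + p_m*6.188947 + p_d*14.236231] = 7.066190
  V(1,+0) = exp(-r*dt) * [p_u*0.000000 + p_m*0.000000 + p_d*6.188947] = 1.284254
  V(1,+1) = exp(-r*dt) * [p_u*0.000000 + p_m*0.000000 + p_d*0.000000] = 0.000000
  V(0,+0) = exp(-r*dt) * [p_u*0.000000 + p_m*1.284254 + p_d*7.066190] = 2.319573

Answer: Price = V(0,0) = 2.3196


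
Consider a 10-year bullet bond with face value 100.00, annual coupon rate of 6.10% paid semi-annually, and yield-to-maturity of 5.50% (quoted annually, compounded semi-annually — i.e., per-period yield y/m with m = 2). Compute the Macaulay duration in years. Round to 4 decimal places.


Answer: Macaulay duration = 7.6910 years

Derivation:
Coupon per period c = face * coupon_rate / m = 3.050000
Periods per year m = 2; per-period yield y/m = 0.027500
Number of cashflows N = 20
Cashflows (t years, CF_t, discount factor 1/(1+y/m)^(m*t), PV):
  t = 0.5000: CF_t = 3.050000, DF = 0.973236, PV = 2.968370
  t = 1.0000: CF_t = 3.050000, DF = 0.947188, PV = 2.888924
  t = 1.5000: CF_t = 3.050000, DF = 0.921838, PV = 2.811605
  t = 2.0000: CF_t = 3.050000, DF = 0.897166, PV = 2.736355
  t = 2.5000: CF_t = 3.050000, DF = 0.873154, PV = 2.663120
  t = 3.0000: CF_t = 3.050000, DF = 0.849785, PV = 2.591844
  t = 3.5000: CF_t = 3.050000, DF = 0.827041, PV = 2.522476
  t = 4.0000: CF_t = 3.050000, DF = 0.804906, PV = 2.454964
  t = 4.5000: CF_t = 3.050000, DF = 0.783364, PV = 2.389260
  t = 5.0000: CF_t = 3.050000, DF = 0.762398, PV = 2.325314
  t = 5.5000: CF_t = 3.050000, DF = 0.741993, PV = 2.263079
  t = 6.0000: CF_t = 3.050000, DF = 0.722134, PV = 2.202510
  t = 6.5000: CF_t = 3.050000, DF = 0.702807, PV = 2.143562
  t = 7.0000: CF_t = 3.050000, DF = 0.683997, PV = 2.086192
  t = 7.5000: CF_t = 3.050000, DF = 0.665691, PV = 2.030357
  t = 8.0000: CF_t = 3.050000, DF = 0.647874, PV = 1.976016
  t = 8.5000: CF_t = 3.050000, DF = 0.630535, PV = 1.923130
  t = 9.0000: CF_t = 3.050000, DF = 0.613659, PV = 1.871660
  t = 9.5000: CF_t = 3.050000, DF = 0.597235, PV = 1.821567
  t = 10.0000: CF_t = 103.050000, DF = 0.581251, PV = 59.897871
Price P = sum_t PV_t = 104.568176
Macaulay numerator sum_t t * PV_t:
  t * PV_t at t = 0.5000: 1.484185
  t * PV_t at t = 1.0000: 2.888924
  t * PV_t at t = 1.5000: 4.217408
  t * PV_t at t = 2.0000: 5.472711
  t * PV_t at t = 2.5000: 6.657799
  t * PV_t at t = 3.0000: 7.775532
  t * PV_t at t = 3.5000: 8.828666
  t * PV_t at t = 4.0000: 9.819858
  t * PV_t at t = 4.5000: 10.751669
  t * PV_t at t = 5.0000: 11.626568
  t * PV_t at t = 5.5000: 12.446934
  t * PV_t at t = 6.0000: 13.215060
  t * PV_t at t = 6.5000: 13.933153
  t * PV_t at t = 7.0000: 14.603342
  t * PV_t at t = 7.5000: 15.227677
  t * PV_t at t = 8.0000: 15.808131
  t * PV_t at t = 8.5000: 16.346608
  t * PV_t at t = 9.0000: 16.844937
  t * PV_t at t = 9.5000: 17.304883
  t * PV_t at t = 10.0000: 598.978709
Macaulay duration D = (sum_t t * PV_t) / P = 804.232752 / 104.568176 = 7.690990


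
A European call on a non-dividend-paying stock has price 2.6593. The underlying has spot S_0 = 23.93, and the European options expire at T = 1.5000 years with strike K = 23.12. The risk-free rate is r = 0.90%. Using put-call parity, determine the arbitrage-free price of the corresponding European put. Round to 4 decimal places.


Put-call parity: C - P = S_0 * exp(-qT) - K * exp(-rT).
S_0 * exp(-qT) = 23.9300 * 1.00000000 = 23.93000000
K * exp(-rT) = 23.1200 * 0.98659072 = 22.80997736
P = C - S*exp(-qT) + K*exp(-rT)
P = 2.6593 - 23.93000000 + 22.80997736 = 1.5393

Answer: Put price = 1.5393


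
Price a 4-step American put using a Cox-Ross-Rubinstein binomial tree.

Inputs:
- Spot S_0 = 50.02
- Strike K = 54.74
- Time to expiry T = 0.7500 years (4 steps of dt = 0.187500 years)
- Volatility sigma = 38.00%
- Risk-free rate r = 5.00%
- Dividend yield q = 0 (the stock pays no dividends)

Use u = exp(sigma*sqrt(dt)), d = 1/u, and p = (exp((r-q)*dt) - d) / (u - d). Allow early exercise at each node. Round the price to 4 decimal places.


Answer: Price = V(0,0) = 8.7499

Derivation:
dt = T/N = 0.187500
u = exp(sigma*sqrt(dt)) = 1.178856; d = 1/u = 0.848280
p = (exp((r-q)*dt) - d) / (u - d) = 0.487449
Discount per step: exp(-r*dt) = 0.990669
Stock lattice S(k, i) with i counting down-moves:
  k=0: S(0,0) = 50.0200
  k=1: S(1,0) = 58.9664; S(1,1) = 42.4310
  k=2: S(2,0) = 69.5129; S(2,1) = 50.0200; S(2,2) = 35.9933
  k=3: S(3,0) = 81.9457; S(3,1) = 58.9664; S(3,2) = 42.4310; S(3,3) = 30.5324
  k=4: S(4,0) = 96.6023; S(4,1) = 69.5129; S(4,2) = 50.0200; S(4,3) = 35.9933; S(4,4) = 25.9000
Terminal payoffs V(N, i) = max(K - S_T, 0):
  V(4,0) = 0.000000; V(4,1) = 0.000000; V(4,2) = 4.720000; V(4,3) = 18.746683; V(4,4) = 28.839983
Backward induction: V(k, i) = exp(-r*dt) * [p * V(k+1, i) + (1-p) * V(k+1, i+1)]; then take max(V_cont, immediate exercise) for American.
  V(3,0) = exp(-r*dt) * [p*0.000000 + (1-p)*0.000000] = 0.000000; exercise = 0.000000; V(3,0) = max -> 0.000000
  V(3,1) = exp(-r*dt) * [p*0.000000 + (1-p)*4.720000] = 2.396665; exercise = 0.000000; V(3,1) = max -> 2.396665
  V(3,2) = exp(-r*dt) * [p*4.720000 + (1-p)*18.746683] = 11.798258; exercise = 12.309048; V(3,2) = max -> 12.309048
  V(3,3) = exp(-r*dt) * [p*18.746683 + (1-p)*28.839983] = 23.696810; exercise = 24.207599; V(3,3) = max -> 24.207599
  V(2,0) = exp(-r*dt) * [p*0.000000 + (1-p)*2.396665] = 1.216950; exercise = 0.000000; V(2,0) = max -> 1.216950
  V(2,1) = exp(-r*dt) * [p*2.396665 + (1-p)*12.309048] = 7.407493; exercise = 4.720000; V(2,1) = max -> 7.407493
  V(2,2) = exp(-r*dt) * [p*12.309048 + (1-p)*24.207599] = 18.235894; exercise = 18.746683; V(2,2) = max -> 18.746683
  V(1,0) = exp(-r*dt) * [p*1.216950 + (1-p)*7.407493] = 4.348954; exercise = 0.000000; V(1,0) = max -> 4.348954
  V(1,1) = exp(-r*dt) * [p*7.407493 + (1-p)*18.746683] = 13.096051; exercise = 12.309048; V(1,1) = max -> 13.096051
  V(0,0) = exp(-r*dt) * [p*4.348954 + (1-p)*13.096051] = 8.749869; exercise = 4.720000; V(0,0) = max -> 8.749869


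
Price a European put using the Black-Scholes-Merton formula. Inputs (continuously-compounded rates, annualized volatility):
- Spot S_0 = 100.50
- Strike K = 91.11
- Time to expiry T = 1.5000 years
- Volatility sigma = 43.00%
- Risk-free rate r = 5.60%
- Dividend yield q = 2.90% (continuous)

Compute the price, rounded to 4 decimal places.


Answer: Price = 13.0930

Derivation:
d1 = (ln(S/K) + (r - q + 0.5*sigma^2) * T) / (sigma * sqrt(T)) = 0.52647920
d2 = d1 - sigma * sqrt(T) = -0.00016110
exp(-rT) = 0.91943126; exp(-qT) = 0.95743255
P = K * exp(-rT) * N(-d2) - S_0 * exp(-qT) * N(-d1)
N(-d1) = 0.29927765; N(-d2) = 0.50006427
P = 91.1100 * 0.91943126 * 0.50006427 - 100.5000 * 0.95743255 * 0.29927765 = 13.0930


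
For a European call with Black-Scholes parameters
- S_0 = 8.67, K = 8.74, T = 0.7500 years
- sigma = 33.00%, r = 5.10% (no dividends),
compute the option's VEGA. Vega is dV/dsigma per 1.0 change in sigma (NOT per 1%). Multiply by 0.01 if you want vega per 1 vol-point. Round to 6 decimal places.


Answer: Vega = 2.904290

Derivation:
d1 = 0.2485968825; d2 = -0.0371915008
phi(d1) = 0.3868033950; exp(-qT) = 1.0000000000; exp(-rT) = 0.9624722927
Vega = S * exp(-qT) * phi(d1) * sqrt(T) = 8.6700 * 1.0000000000 * 0.3868033950 * 0.8660254038 = 2.904290


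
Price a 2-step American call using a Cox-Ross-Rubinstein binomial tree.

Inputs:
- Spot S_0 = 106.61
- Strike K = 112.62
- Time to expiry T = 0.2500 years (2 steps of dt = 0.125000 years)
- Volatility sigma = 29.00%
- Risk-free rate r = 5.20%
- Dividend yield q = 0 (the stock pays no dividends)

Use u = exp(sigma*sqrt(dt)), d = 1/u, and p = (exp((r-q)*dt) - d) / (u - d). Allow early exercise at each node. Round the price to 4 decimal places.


dt = T/N = 0.125000
u = exp(sigma*sqrt(dt)) = 1.107971; d = 1/u = 0.902551
p = (exp((r-q)*dt) - d) / (u - d) = 0.506135
Discount per step: exp(-r*dt) = 0.993521
Stock lattice S(k, i) with i counting down-moves:
  k=0: S(0,0) = 106.6100
  k=1: S(1,0) = 118.1208; S(1,1) = 96.2209
  k=2: S(2,0) = 130.8744; S(2,1) = 106.6100; S(2,2) = 86.8443
Terminal payoffs V(N, i) = max(S_T - K, 0):
  V(2,0) = 18.254426; V(2,1) = 0.000000; V(2,2) = 0.000000
Backward induction: V(k, i) = exp(-r*dt) * [p * V(k+1, i) + (1-p) * V(k+1, i+1)]; then take max(V_cont, immediate exercise) for American.
  V(1,0) = exp(-r*dt) * [p*18.254426 + (1-p)*0.000000] = 9.179349; exercise = 5.500796; V(1,0) = max -> 9.179349
  V(1,1) = exp(-r*dt) * [p*0.000000 + (1-p)*0.000000] = 0.000000; exercise = 0.000000; V(1,1) = max -> 0.000000
  V(0,0) = exp(-r*dt) * [p*9.179349 + (1-p)*0.000000] = 4.615892; exercise = 0.000000; V(0,0) = max -> 4.615892

Answer: Price = V(0,0) = 4.6159


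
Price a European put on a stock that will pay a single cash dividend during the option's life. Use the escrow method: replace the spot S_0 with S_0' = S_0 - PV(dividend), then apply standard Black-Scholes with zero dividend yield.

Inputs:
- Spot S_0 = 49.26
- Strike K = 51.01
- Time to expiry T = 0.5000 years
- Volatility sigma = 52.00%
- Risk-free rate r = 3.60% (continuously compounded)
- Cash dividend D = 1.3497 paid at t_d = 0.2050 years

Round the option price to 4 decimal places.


Answer: Price = 8.2905

Derivation:
PV(D) = D * exp(-r * t_d) = 1.3497 * 0.99264717 = 1.33977588
S_0' = S_0 - PV(D) = 49.2600 - 1.33977588 = 47.92022412
d1 = (ln(S_0'/K) + (r + sigma^2/2)*T) / (sigma*sqrt(T)) = 0.06286707
d2 = d1 - sigma*sqrt(T) = -0.30482846
exp(-rT) = 0.98216103
N(-d1) = 0.47493618; N(-d2) = 0.61975160
P = K * exp(-rT) * N(-d2) - S_0' * N(-d1) = 51.0100 * 0.98216103 * 0.61975160 - 47.92022412 * 0.47493618 = 8.2905


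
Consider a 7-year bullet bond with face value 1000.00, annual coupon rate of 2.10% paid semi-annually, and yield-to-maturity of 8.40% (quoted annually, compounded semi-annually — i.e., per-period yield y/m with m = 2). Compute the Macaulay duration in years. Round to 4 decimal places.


Answer: Macaulay duration = 6.4161 years

Derivation:
Coupon per period c = face * coupon_rate / m = 10.500000
Periods per year m = 2; per-period yield y/m = 0.042000
Number of cashflows N = 14
Cashflows (t years, CF_t, discount factor 1/(1+y/m)^(m*t), PV):
  t = 0.5000: CF_t = 10.500000, DF = 0.959693, PV = 10.076775
  t = 1.0000: CF_t = 10.500000, DF = 0.921010, PV = 9.670610
  t = 1.5000: CF_t = 10.500000, DF = 0.883887, PV = 9.280816
  t = 2.0000: CF_t = 10.500000, DF = 0.848260, PV = 8.906733
  t = 2.5000: CF_t = 10.500000, DF = 0.814069, PV = 8.547728
  t = 3.0000: CF_t = 10.500000, DF = 0.781257, PV = 8.203194
  t = 3.5000: CF_t = 10.500000, DF = 0.749766, PV = 7.872547
  t = 4.0000: CF_t = 10.500000, DF = 0.719545, PV = 7.555228
  t = 4.5000: CF_t = 10.500000, DF = 0.690543, PV = 7.250698
  t = 5.0000: CF_t = 10.500000, DF = 0.662709, PV = 6.958444
  t = 5.5000: CF_t = 10.500000, DF = 0.635997, PV = 6.677969
  t = 6.0000: CF_t = 10.500000, DF = 0.610362, PV = 6.408799
  t = 6.5000: CF_t = 10.500000, DF = 0.585760, PV = 6.150479
  t = 7.0000: CF_t = 1010.500000, DF = 0.562150, PV = 568.052208
Price P = sum_t PV_t = 671.612228
Macaulay numerator sum_t t * PV_t:
  t * PV_t at t = 0.5000: 5.038388
  t * PV_t at t = 1.0000: 9.670610
  t * PV_t at t = 1.5000: 13.921223
  t * PV_t at t = 2.0000: 17.813466
  t * PV_t at t = 2.5000: 21.369321
  t * PV_t at t = 3.0000: 24.609582
  t * PV_t at t = 3.5000: 27.553915
  t * PV_t at t = 4.0000: 30.220910
  t * PV_t at t = 4.5000: 32.628142
  t * PV_t at t = 5.0000: 34.792218
  t * PV_t at t = 5.5000: 36.728829
  t * PV_t at t = 6.0000: 38.452796
  t * PV_t at t = 6.5000: 39.978115
  t * PV_t at t = 7.0000: 3976.365457
Macaulay duration D = (sum_t t * PV_t) / P = 4309.142970 / 671.612228 = 6.416118


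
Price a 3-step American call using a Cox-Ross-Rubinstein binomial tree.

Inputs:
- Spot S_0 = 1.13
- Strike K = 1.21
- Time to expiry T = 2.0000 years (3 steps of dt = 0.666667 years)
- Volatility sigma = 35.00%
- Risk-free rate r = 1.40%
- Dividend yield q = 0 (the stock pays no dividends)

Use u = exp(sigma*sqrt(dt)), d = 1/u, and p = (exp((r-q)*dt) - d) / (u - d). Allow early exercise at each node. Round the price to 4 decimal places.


dt = T/N = 0.666667
u = exp(sigma*sqrt(dt)) = 1.330791; d = 1/u = 0.751433
p = (exp((r-q)*dt) - d) / (u - d) = 0.445224
Discount per step: exp(-r*dt) = 0.990710
Stock lattice S(k, i) with i counting down-moves:
  k=0: S(0,0) = 1.1300
  k=1: S(1,0) = 1.5038; S(1,1) = 0.8491
  k=2: S(2,0) = 2.0012; S(2,1) = 1.1300; S(2,2) = 0.6381
  k=3: S(3,0) = 2.6632; S(3,1) = 1.5038; S(3,2) = 0.8491; S(3,3) = 0.4795
Terminal payoffs V(N, i) = max(S_T - K, 0):
  V(3,0) = 1.453228; V(3,1) = 0.293794; V(3,2) = 0.000000; V(3,3) = 0.000000
Backward induction: V(k, i) = exp(-r*dt) * [p * V(k+1, i) + (1-p) * V(k+1, i+1)]; then take max(V_cont, immediate exercise) for American.
  V(2,0) = exp(-r*dt) * [p*1.453228 + (1-p)*0.293794] = 0.802477; exercise = 0.791236; V(2,0) = max -> 0.802477
  V(2,1) = exp(-r*dt) * [p*0.293794 + (1-p)*0.000000] = 0.129589; exercise = 0.000000; V(2,1) = max -> 0.129589
  V(2,2) = exp(-r*dt) * [p*0.000000 + (1-p)*0.000000] = 0.000000; exercise = 0.000000; V(2,2) = max -> 0.000000
  V(1,0) = exp(-r*dt) * [p*0.802477 + (1-p)*0.129589] = 0.425188; exercise = 0.293794; V(1,0) = max -> 0.425188
  V(1,1) = exp(-r*dt) * [p*0.129589 + (1-p)*0.000000] = 0.057160; exercise = 0.000000; V(1,1) = max -> 0.057160
  V(0,0) = exp(-r*dt) * [p*0.425188 + (1-p)*0.057160] = 0.218962; exercise = 0.000000; V(0,0) = max -> 0.218962

Answer: Price = V(0,0) = 0.2190


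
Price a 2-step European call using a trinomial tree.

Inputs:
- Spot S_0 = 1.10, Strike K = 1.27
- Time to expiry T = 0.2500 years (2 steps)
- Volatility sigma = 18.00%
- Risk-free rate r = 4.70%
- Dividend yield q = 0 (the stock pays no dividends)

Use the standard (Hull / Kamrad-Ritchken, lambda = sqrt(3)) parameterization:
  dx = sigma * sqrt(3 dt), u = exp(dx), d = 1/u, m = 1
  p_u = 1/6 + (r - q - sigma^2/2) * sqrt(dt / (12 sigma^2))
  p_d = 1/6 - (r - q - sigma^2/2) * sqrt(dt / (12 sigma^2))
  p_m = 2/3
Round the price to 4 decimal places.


Answer: Price = V(0,0) = 0.0034

Derivation:
dt = T/N = 0.125000; dx = sigma*sqrt(3*dt) = 0.110227
u = exp(dx) = 1.116532; d = 1/u = 0.895631
p_u = 0.184131, p_m = 0.666667, p_d = 0.149203
Discount per step: exp(-r*dt) = 0.994142
Stock lattice S(k, j) with j the centered position index:
  k=0: S(0,+0) = 1.1000
  k=1: S(1,-1) = 0.9852; S(1,+0) = 1.1000; S(1,+1) = 1.2282
  k=2: S(2,-2) = 0.8824; S(2,-1) = 0.9852; S(2,+0) = 1.1000; S(2,+1) = 1.2282; S(2,+2) = 1.3713
Terminal payoffs V(N, j) = max(S_T - K, 0):
  V(2,-2) = 0.000000; V(2,-1) = 0.000000; V(2,+0) = 0.000000; V(2,+1) = 0.000000; V(2,+2) = 0.101307
Backward induction: V(k, j) = exp(-r*dt) * [p_u * V(k+1, j+1) + p_m * V(k+1, j) + p_d * V(k+1, j-1)]
  V(1,-1) = exp(-r*dt) * [p_u*0.000000 + p_m*0.000000 + p_d*0.000000] = 0.000000
  V(1,+0) = exp(-r*dt) * [p_u*0.000000 + p_m*0.000000 + p_d*0.000000] = 0.000000
  V(1,+1) = exp(-r*dt) * [p_u*0.101307 + p_m*0.000000 + p_d*0.000000] = 0.018544
  V(0,+0) = exp(-r*dt) * [p_u*0.018544 + p_m*0.000000 + p_d*0.000000] = 0.003395


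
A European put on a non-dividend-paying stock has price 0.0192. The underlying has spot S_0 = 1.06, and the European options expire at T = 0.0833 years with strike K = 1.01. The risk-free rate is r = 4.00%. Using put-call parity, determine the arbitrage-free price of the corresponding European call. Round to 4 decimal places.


Answer: Call price = 0.0726

Derivation:
Put-call parity: C - P = S_0 * exp(-qT) - K * exp(-rT).
S_0 * exp(-qT) = 1.0600 * 1.00000000 = 1.06000000
K * exp(-rT) = 1.0100 * 0.99667354 = 1.00664028
C = P + S*exp(-qT) - K*exp(-rT)
C = 0.0192 + 1.06000000 - 1.00664028 = 0.0726


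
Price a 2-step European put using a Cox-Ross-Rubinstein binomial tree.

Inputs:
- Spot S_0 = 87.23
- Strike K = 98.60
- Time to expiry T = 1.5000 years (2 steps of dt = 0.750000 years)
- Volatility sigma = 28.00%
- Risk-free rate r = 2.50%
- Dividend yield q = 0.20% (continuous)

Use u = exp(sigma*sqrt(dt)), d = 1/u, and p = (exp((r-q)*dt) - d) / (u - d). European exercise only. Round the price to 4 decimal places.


dt = T/N = 0.750000
u = exp(sigma*sqrt(dt)) = 1.274415; d = 1/u = 0.784674
p = (exp((r-q)*dt) - d) / (u - d) = 0.475202
Discount per step: exp(-r*dt) = 0.981425
Stock lattice S(k, i) with i counting down-moves:
  k=0: S(0,0) = 87.2300
  k=1: S(1,0) = 111.1672; S(1,1) = 68.4471
  k=2: S(2,0) = 141.6731; S(2,1) = 87.2300; S(2,2) = 53.7087
Terminal payoffs V(N, i) = max(K - S_T, 0):
  V(2,0) = 0.000000; V(2,1) = 11.370000; V(2,2) = 44.891349
Backward induction: V(k, i) = exp(-r*dt) * [p * V(k+1, i) + (1-p) * V(k+1, i+1)].
  V(1,0) = exp(-r*dt) * [p*0.000000 + (1-p)*11.370000] = 5.856118
  V(1,1) = exp(-r*dt) * [p*11.370000 + (1-p)*44.891349] = 28.423967
  V(0,0) = exp(-r*dt) * [p*5.856118 + (1-p)*28.423967] = 17.370908

Answer: Price = V(0,0) = 17.3709


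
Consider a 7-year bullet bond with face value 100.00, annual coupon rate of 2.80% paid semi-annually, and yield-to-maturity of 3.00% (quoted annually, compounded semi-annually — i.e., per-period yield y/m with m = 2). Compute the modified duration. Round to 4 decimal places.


Answer: Modified duration = 6.3059

Derivation:
Coupon per period c = face * coupon_rate / m = 1.400000
Periods per year m = 2; per-period yield y/m = 0.015000
Number of cashflows N = 14
Cashflows (t years, CF_t, discount factor 1/(1+y/m)^(m*t), PV):
  t = 0.5000: CF_t = 1.400000, DF = 0.985222, PV = 1.379310
  t = 1.0000: CF_t = 1.400000, DF = 0.970662, PV = 1.358926
  t = 1.5000: CF_t = 1.400000, DF = 0.956317, PV = 1.338844
  t = 2.0000: CF_t = 1.400000, DF = 0.942184, PV = 1.319058
  t = 2.5000: CF_t = 1.400000, DF = 0.928260, PV = 1.299564
  t = 3.0000: CF_t = 1.400000, DF = 0.914542, PV = 1.280359
  t = 3.5000: CF_t = 1.400000, DF = 0.901027, PV = 1.261438
  t = 4.0000: CF_t = 1.400000, DF = 0.887711, PV = 1.242796
  t = 4.5000: CF_t = 1.400000, DF = 0.874592, PV = 1.224429
  t = 5.0000: CF_t = 1.400000, DF = 0.861667, PV = 1.206334
  t = 5.5000: CF_t = 1.400000, DF = 0.848933, PV = 1.188507
  t = 6.0000: CF_t = 1.400000, DF = 0.836387, PV = 1.170942
  t = 6.5000: CF_t = 1.400000, DF = 0.824027, PV = 1.153638
  t = 7.0000: CF_t = 101.400000, DF = 0.811849, PV = 82.321517
Price P = sum_t PV_t = 98.745662
First compute Macaulay numerator sum_t t * PV_t:
  t * PV_t at t = 0.5000: 0.689655
  t * PV_t at t = 1.0000: 1.358926
  t * PV_t at t = 1.5000: 2.008266
  t * PV_t at t = 2.0000: 2.638116
  t * PV_t at t = 2.5000: 3.248911
  t * PV_t at t = 3.0000: 3.841077
  t * PV_t at t = 3.5000: 4.415031
  t * PV_t at t = 4.0000: 4.971182
  t * PV_t at t = 4.5000: 5.509931
  t * PV_t at t = 5.0000: 6.031671
  t * PV_t at t = 5.5000: 6.536786
  t * PV_t at t = 6.0000: 7.025654
  t * PV_t at t = 6.5000: 7.498646
  t * PV_t at t = 7.0000: 576.250617
Macaulay duration D = 632.024470 / 98.745662 = 6.400529
Modified duration = D / (1 + y/m) = 6.400529 / (1 + 0.015000) = 6.305940


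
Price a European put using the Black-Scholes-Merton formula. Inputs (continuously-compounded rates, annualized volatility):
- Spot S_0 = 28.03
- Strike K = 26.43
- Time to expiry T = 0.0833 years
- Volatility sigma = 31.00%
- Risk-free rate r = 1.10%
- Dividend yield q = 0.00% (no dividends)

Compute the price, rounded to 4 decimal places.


Answer: Price = 0.3673

Derivation:
d1 = (ln(S/K) + (r - q + 0.5*sigma^2) * T) / (sigma * sqrt(T)) = 0.71189796
d2 = d1 - sigma * sqrt(T) = 0.62242657
exp(-rT) = 0.99908412; exp(-qT) = 1.00000000
P = K * exp(-rT) * N(-d2) - S_0 * exp(-qT) * N(-d1)
N(-d1) = 0.23826398; N(-d2) = 0.26683071
P = 26.4300 * 0.99908412 * 0.26683071 - 28.0300 * 1.00000000 * 0.23826398 = 0.3673


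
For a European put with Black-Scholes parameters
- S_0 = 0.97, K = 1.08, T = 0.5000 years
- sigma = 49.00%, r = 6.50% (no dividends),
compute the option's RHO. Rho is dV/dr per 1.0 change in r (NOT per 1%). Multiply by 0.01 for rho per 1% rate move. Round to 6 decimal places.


d1 = -0.0429899237; d2 = -0.3894722465
phi(d1) = 0.3985738014; exp(-qT) = 1.0000000000; exp(-rT) = 0.9680224498
N(-d2) = 0.6515365814
Rho = -K*T*exp(-rT)*N(-d2) = -1.0800 * 0.5000 * 0.9680224498 * 0.6515365814 = -0.340579

Answer: Rho = -0.340579


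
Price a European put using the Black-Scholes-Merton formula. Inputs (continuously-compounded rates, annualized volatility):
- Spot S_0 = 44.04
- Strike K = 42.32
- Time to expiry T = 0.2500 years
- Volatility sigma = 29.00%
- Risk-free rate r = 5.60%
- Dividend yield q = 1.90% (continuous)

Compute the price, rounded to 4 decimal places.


d1 = (ln(S/K) + (r - q + 0.5*sigma^2) * T) / (sigma * sqrt(T)) = 0.41104155
d2 = d1 - sigma * sqrt(T) = 0.26604155
exp(-rT) = 0.98609754; exp(-qT) = 0.99526126
P = K * exp(-rT) * N(-d2) - S_0 * exp(-qT) * N(-d1)
N(-d1) = 0.34052104; N(-d2) = 0.39510361
P = 42.3200 * 0.98609754 * 0.39510361 - 44.0400 * 0.99526126 * 0.34052104 = 1.5628

Answer: Price = 1.5628


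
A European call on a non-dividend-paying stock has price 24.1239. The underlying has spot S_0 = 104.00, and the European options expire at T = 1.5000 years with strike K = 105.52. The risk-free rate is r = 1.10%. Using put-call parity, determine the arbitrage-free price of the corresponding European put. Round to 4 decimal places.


Answer: Put price = 23.9171

Derivation:
Put-call parity: C - P = S_0 * exp(-qT) - K * exp(-rT).
S_0 * exp(-qT) = 104.0000 * 1.00000000 = 104.00000000
K * exp(-rT) = 105.5200 * 0.98363538 = 103.79320523
P = C - S*exp(-qT) + K*exp(-rT)
P = 24.1239 - 104.00000000 + 103.79320523 = 23.9171


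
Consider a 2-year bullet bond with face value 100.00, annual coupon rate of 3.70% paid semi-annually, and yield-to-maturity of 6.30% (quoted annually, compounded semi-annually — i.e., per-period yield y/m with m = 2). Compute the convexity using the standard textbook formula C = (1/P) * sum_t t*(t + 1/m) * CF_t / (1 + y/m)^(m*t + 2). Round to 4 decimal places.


Coupon per period c = face * coupon_rate / m = 1.850000
Periods per year m = 2; per-period yield y/m = 0.031500
Number of cashflows N = 4
Cashflows (t years, CF_t, discount factor 1/(1+y/m)^(m*t), PV):
  t = 0.5000: CF_t = 1.850000, DF = 0.969462, PV = 1.793505
  t = 1.0000: CF_t = 1.850000, DF = 0.939856, PV = 1.738734
  t = 1.5000: CF_t = 1.850000, DF = 0.911155, PV = 1.685637
  t = 2.0000: CF_t = 101.850000, DF = 0.883330, PV = 89.967179
Price P = sum_t PV_t = 95.185055
Convexity numerator sum_t t*(t + 1/m) * CF_t / (1+y/m)^(m*t + 2):
  t = 0.5000: term = 0.842818
  t = 1.0000: term = 2.451241
  t = 1.5000: term = 4.752770
  t = 2.0000: term = 422.781177
Convexity = (1/P) * sum = 430.828007 / 95.185055 = 4.526215

Answer: Convexity = 4.5262


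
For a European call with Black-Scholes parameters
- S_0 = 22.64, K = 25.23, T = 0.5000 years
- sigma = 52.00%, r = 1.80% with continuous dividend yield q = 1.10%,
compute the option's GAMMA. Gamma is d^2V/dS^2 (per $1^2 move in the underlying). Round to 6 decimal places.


Answer: Gamma = 0.047417

Derivation:
d1 = -0.1012128423; d2 = -0.4689083685
phi(d1) = 0.3969041144; exp(-qT) = 0.9945150973; exp(-rT) = 0.9910403788
Gamma = exp(-qT) * phi(d1) / (S * sigma * sqrt(T)) = 0.9945150973 * 0.3969041144 / (22.6400 * 0.5200 * 0.7071067812) = 0.047417


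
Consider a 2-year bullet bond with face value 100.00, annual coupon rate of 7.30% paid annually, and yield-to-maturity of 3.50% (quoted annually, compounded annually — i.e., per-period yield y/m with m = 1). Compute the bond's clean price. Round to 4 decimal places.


Coupon per period c = face * coupon_rate / m = 7.300000
Periods per year m = 1; per-period yield y/m = 0.035000
Number of cashflows N = 2
Cashflows (t years, CF_t, discount factor 1/(1+y/m)^(m*t), PV):
  t = 1.0000: CF_t = 7.300000, DF = 0.966184, PV = 7.053140
  t = 2.0000: CF_t = 107.300000, DF = 0.933511, PV = 100.165698
Price P = sum_t PV_t = 107.218838

Answer: Price = 107.2188


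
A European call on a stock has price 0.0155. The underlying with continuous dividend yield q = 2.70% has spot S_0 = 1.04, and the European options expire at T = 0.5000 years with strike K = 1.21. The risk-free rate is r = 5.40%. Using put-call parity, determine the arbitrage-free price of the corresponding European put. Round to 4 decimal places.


Answer: Put price = 0.1672

Derivation:
Put-call parity: C - P = S_0 * exp(-qT) - K * exp(-rT).
S_0 * exp(-qT) = 1.0400 * 0.98659072 = 1.02605434
K * exp(-rT) = 1.2100 * 0.97336124 = 1.17776710
P = C - S*exp(-qT) + K*exp(-rT)
P = 0.0155 - 1.02605434 + 1.17776710 = 0.1672


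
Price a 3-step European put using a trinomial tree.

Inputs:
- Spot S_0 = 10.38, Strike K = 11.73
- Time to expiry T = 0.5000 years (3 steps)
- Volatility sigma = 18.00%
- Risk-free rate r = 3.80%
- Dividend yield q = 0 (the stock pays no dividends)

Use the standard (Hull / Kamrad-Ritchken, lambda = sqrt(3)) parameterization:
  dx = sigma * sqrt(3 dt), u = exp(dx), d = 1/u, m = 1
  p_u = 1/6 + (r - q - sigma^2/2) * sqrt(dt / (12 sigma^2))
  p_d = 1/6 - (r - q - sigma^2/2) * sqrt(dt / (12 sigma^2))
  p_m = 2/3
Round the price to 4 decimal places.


Answer: Price = V(0,0) = 1.2710

Derivation:
dt = T/N = 0.166667; dx = sigma*sqrt(3*dt) = 0.127279
u = exp(dx) = 1.135734; d = 1/u = 0.880488
p_u = 0.180940, p_m = 0.666667, p_d = 0.152394
Discount per step: exp(-r*dt) = 0.993687
Stock lattice S(k, j) with j the centered position index:
  k=0: S(0,+0) = 10.3800
  k=1: S(1,-1) = 9.1395; S(1,+0) = 10.3800; S(1,+1) = 11.7889
  k=2: S(2,-2) = 8.0472; S(2,-1) = 9.1395; S(2,+0) = 10.3800; S(2,+1) = 11.7889; S(2,+2) = 13.3891
  k=3: S(3,-3) = 7.0854; S(3,-2) = 8.0472; S(3,-1) = 9.1395; S(3,+0) = 10.3800; S(3,+1) = 11.7889; S(3,+2) = 13.3891; S(3,+3) = 15.2064
Terminal payoffs V(N, j) = max(K - S_T, 0):
  V(3,-3) = 4.644551; V(3,-2) = 3.682814; V(3,-1) = 2.590537; V(3,+0) = 1.350000; V(3,+1) = 0.000000; V(3,+2) = 0.000000; V(3,+3) = 0.000000
Backward induction: V(k, j) = exp(-r*dt) * [p_u * V(k+1, j+1) + p_m * V(k+1, j) + p_d * V(k+1, j-1)]
  V(2,-2) = exp(-r*dt) * [p_u*2.590537 + p_m*3.682814 + p_d*4.644551] = 3.608812
  V(2,-1) = exp(-r*dt) * [p_u*1.350000 + p_m*2.590537 + p_d*3.682814] = 2.516542
  V(2,+0) = exp(-r*dt) * [p_u*0.000000 + p_m*1.350000 + p_d*2.590537] = 1.286607
  V(2,+1) = exp(-r*dt) * [p_u*0.000000 + p_m*0.000000 + p_d*1.350000] = 0.204432
  V(2,+2) = exp(-r*dt) * [p_u*0.000000 + p_m*0.000000 + p_d*0.000000] = 0.000000
  V(1,-1) = exp(-r*dt) * [p_u*1.286607 + p_m*2.516542 + p_d*3.608812] = 2.444919
  V(1,+0) = exp(-r*dt) * [p_u*0.204432 + p_m*1.286607 + p_d*2.516542] = 1.270163
  V(1,+1) = exp(-r*dt) * [p_u*0.000000 + p_m*0.204432 + p_d*1.286607] = 0.330261
  V(0,+0) = exp(-r*dt) * [p_u*0.330261 + p_m*1.270163 + p_d*2.444919] = 1.271047


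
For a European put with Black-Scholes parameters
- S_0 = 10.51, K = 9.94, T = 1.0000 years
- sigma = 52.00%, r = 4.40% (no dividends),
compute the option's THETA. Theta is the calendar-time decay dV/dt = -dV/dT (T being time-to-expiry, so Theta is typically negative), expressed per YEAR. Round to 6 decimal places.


Answer: Theta = -0.763719

Derivation:
d1 = 0.4518464697; d2 = -0.0681535303
phi(d1) = 0.3602269069; exp(-qT) = 1.0000000000; exp(-rT) = 0.9569539575
Theta = -S*exp(-qT)*phi(d1)*sigma/(2*sqrt(T)) + r*K*exp(-rT)*N(-d2) - q*S*exp(-qT)*N(-d1)
N(-d1) = 0.3256897951; N(-d2) = 0.5271682908; sqrt(T) = 1.0000000000
Term 1 = -10.5100 * 1.0000000000 * 0.3602269069 * 0.5200 / (2 * 1.0000000000) = -0.9843560458
Term 2 = 0.0440 * 9.9400 * 0.9569539575 * 0.5271682908 = 0.2206375281
Term 3 = 0 (no dividend yield, q = 0)
Theta = -0.9843560458 + (0.2206375281) + (0.0000000000) = -0.763719


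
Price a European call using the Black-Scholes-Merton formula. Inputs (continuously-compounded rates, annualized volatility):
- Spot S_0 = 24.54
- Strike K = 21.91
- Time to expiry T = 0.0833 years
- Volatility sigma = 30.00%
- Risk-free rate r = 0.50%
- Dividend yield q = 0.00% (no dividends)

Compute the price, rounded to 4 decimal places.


Answer: Price = 2.7278

Derivation:
d1 = (ln(S/K) + (r - q + 0.5*sigma^2) * T) / (sigma * sqrt(T)) = 1.35734815
d2 = d1 - sigma * sqrt(T) = 1.27076293
exp(-rT) = 0.99958359; exp(-qT) = 1.00000000
C = S_0 * exp(-qT) * N(d1) - K * exp(-rT) * N(d2)
N(d1) = 0.91266469; N(d2) = 0.89809350
C = 24.5400 * 1.00000000 * 0.91266469 - 21.9100 * 0.99958359 * 0.89809350 = 2.7278


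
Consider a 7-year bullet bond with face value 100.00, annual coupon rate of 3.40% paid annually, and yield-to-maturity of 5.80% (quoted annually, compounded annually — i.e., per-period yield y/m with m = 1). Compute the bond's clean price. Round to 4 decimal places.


Coupon per period c = face * coupon_rate / m = 3.400000
Periods per year m = 1; per-period yield y/m = 0.058000
Number of cashflows N = 7
Cashflows (t years, CF_t, discount factor 1/(1+y/m)^(m*t), PV):
  t = 1.0000: CF_t = 3.400000, DF = 0.945180, PV = 3.213611
  t = 2.0000: CF_t = 3.400000, DF = 0.893364, PV = 3.037439
  t = 3.0000: CF_t = 3.400000, DF = 0.844390, PV = 2.870925
  t = 4.0000: CF_t = 3.400000, DF = 0.798100, PV = 2.713540
  t = 5.0000: CF_t = 3.400000, DF = 0.754348, PV = 2.564783
  t = 6.0000: CF_t = 3.400000, DF = 0.712994, PV = 2.424180
  t = 7.0000: CF_t = 103.400000, DF = 0.673908, PV = 69.682041
Price P = sum_t PV_t = 86.506520

Answer: Price = 86.5065


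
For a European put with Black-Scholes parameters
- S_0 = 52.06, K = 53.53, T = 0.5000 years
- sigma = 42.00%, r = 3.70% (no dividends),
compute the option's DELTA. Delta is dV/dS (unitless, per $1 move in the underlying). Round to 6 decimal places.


Answer: Delta = -0.453420

Derivation:
d1 = 0.1170250112; d2 = -0.1799598369
phi(d1) = 0.3962198838; exp(-qT) = 1.0000000000; exp(-rT) = 0.9816700746
N(-d1) = 0.4534201168
Delta = -exp(-qT) * N(-d1) = -1.0000000000 * 0.4534201168 = -0.453420


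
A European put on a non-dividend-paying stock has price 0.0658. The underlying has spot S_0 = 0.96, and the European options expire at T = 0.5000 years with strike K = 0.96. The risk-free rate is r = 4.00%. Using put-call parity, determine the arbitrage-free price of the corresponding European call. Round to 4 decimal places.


Put-call parity: C - P = S_0 * exp(-qT) - K * exp(-rT).
S_0 * exp(-qT) = 0.9600 * 1.00000000 = 0.96000000
K * exp(-rT) = 0.9600 * 0.98019867 = 0.94099073
C = P + S*exp(-qT) - K*exp(-rT)
C = 0.0658 + 0.96000000 - 0.94099073 = 0.0848

Answer: Call price = 0.0848


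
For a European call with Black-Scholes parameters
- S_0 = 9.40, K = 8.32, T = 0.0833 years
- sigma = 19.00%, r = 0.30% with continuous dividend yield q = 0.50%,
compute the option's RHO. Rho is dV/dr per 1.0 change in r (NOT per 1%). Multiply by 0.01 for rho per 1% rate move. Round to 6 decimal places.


Answer: Rho = 0.683130

Derivation:
d1 = 2.2500084540; d2 = 2.1951711492
phi(d1) = 0.0317390481; exp(-qT) = 0.9995835867; exp(-rT) = 0.9997501312
N(d2) = 0.9859243385
Rho = K*T*exp(-rT)*N(d2) = 8.3200 * 0.0833 * 0.9997501312 * 0.9859243385 = 0.683130


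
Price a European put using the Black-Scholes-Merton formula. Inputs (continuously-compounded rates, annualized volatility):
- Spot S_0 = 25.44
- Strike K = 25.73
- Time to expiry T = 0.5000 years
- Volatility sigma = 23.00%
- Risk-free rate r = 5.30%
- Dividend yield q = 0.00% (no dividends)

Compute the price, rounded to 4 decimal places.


d1 = (ln(S/K) + (r - q + 0.5*sigma^2) * T) / (sigma * sqrt(T)) = 0.17456383
d2 = d1 - sigma * sqrt(T) = 0.01192927
exp(-rT) = 0.97384804; exp(-qT) = 1.00000000
P = K * exp(-rT) * N(-d2) - S_0 * exp(-qT) * N(-d1)
N(-d1) = 0.43071118; N(-d2) = 0.49524102
P = 25.7300 * 0.97384804 * 0.49524102 - 25.4400 * 1.00000000 * 0.43071118 = 1.4520

Answer: Price = 1.4520


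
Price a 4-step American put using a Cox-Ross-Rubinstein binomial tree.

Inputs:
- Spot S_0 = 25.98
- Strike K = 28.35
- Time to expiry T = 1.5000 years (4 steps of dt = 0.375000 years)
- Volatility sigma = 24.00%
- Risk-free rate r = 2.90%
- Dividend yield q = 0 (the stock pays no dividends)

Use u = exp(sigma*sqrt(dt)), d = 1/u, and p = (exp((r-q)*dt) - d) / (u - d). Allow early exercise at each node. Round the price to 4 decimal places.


Answer: Price = V(0,0) = 4.0519

Derivation:
dt = T/N = 0.375000
u = exp(sigma*sqrt(dt)) = 1.158319; d = 1/u = 0.863320
p = (exp((r-q)*dt) - d) / (u - d) = 0.500389
Discount per step: exp(-r*dt) = 0.989184
Stock lattice S(k, i) with i counting down-moves:
  k=0: S(0,0) = 25.9800
  k=1: S(1,0) = 30.0931; S(1,1) = 22.4291
  k=2: S(2,0) = 34.8574; S(2,1) = 25.9800; S(2,2) = 19.3635
  k=3: S(3,0) = 40.3760; S(3,1) = 30.0931; S(3,2) = 22.4291; S(3,3) = 16.7169
  k=4: S(4,0) = 46.7682; S(4,1) = 34.8574; S(4,2) = 25.9800; S(4,3) = 19.3635; S(4,4) = 14.4320
Terminal payoffs V(N, i) = max(K - S_T, 0):
  V(4,0) = 0.000000; V(4,1) = 0.000000; V(4,2) = 2.370000; V(4,3) = 8.986531; V(4,4) = 13.917978
Backward induction: V(k, i) = exp(-r*dt) * [p * V(k+1, i) + (1-p) * V(k+1, i+1)]; then take max(V_cont, immediate exercise) for American.
  V(3,0) = exp(-r*dt) * [p*0.000000 + (1-p)*0.000000] = 0.000000; exercise = 0.000000; V(3,0) = max -> 0.000000
  V(3,1) = exp(-r*dt) * [p*0.000000 + (1-p)*2.370000] = 1.171270; exercise = 0.000000; V(3,1) = max -> 1.171270
  V(3,2) = exp(-r*dt) * [p*2.370000 + (1-p)*8.986531] = 5.614300; exercise = 5.920936; V(3,2) = max -> 5.920936
  V(3,3) = exp(-r*dt) * [p*8.986531 + (1-p)*13.917978] = 11.326486; exercise = 11.633122; V(3,3) = max -> 11.633122
  V(2,0) = exp(-r*dt) * [p*0.000000 + (1-p)*1.171270] = 0.578849; exercise = 0.000000; V(2,0) = max -> 0.578849
  V(2,1) = exp(-r*dt) * [p*1.171270 + (1-p)*5.920936] = 3.505918; exercise = 2.370000; V(2,1) = max -> 3.505918
  V(2,2) = exp(-r*dt) * [p*5.920936 + (1-p)*11.633122] = 8.679895; exercise = 8.986531; V(2,2) = max -> 8.986531
  V(1,0) = exp(-r*dt) * [p*0.578849 + (1-p)*3.505918] = 2.019165; exercise = 0.000000; V(1,0) = max -> 2.019165
  V(1,1) = exp(-r*dt) * [p*3.505918 + (1-p)*8.986531] = 6.176553; exercise = 5.920936; V(1,1) = max -> 6.176553
  V(0,0) = exp(-r*dt) * [p*2.019165 + (1-p)*6.176553] = 4.051935; exercise = 2.370000; V(0,0) = max -> 4.051935


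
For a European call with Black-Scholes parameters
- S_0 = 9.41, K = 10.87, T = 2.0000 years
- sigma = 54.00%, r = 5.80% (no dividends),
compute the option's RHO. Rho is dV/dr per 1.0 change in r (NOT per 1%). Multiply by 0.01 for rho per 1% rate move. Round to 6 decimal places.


Answer: Rho = 6.537086

Derivation:
d1 = 0.3448667834; d2 = -0.4188085402
phi(d1) = 0.3759101667; exp(-qT) = 1.0000000000; exp(-rT) = 0.8904752233
N(d2) = 0.3376780314
Rho = K*T*exp(-rT)*N(d2) = 10.8700 * 2.0000 * 0.8904752233 * 0.3376780314 = 6.537086


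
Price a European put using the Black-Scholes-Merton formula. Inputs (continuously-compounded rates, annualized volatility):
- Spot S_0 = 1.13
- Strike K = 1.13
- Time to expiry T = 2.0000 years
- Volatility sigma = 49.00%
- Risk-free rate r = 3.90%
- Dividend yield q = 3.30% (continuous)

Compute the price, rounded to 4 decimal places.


Answer: Price = 0.2787

Derivation:
d1 = (ln(S/K) + (r - q + 0.5*sigma^2) * T) / (sigma * sqrt(T)) = 0.36379922
d2 = d1 - sigma * sqrt(T) = -0.32916542
exp(-rT) = 0.92496443; exp(-qT) = 0.93613086
P = K * exp(-rT) * N(-d2) - S_0 * exp(-qT) * N(-d1)
N(-d1) = 0.35800397; N(-d2) = 0.62898467
P = 1.1300 * 0.92496443 * 0.62898467 - 1.1300 * 0.93613086 * 0.35800397 = 0.2787
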